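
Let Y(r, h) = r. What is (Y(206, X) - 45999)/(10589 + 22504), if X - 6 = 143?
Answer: -45793/33093 ≈ -1.3838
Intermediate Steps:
X = 149 (X = 6 + 143 = 149)
(Y(206, X) - 45999)/(10589 + 22504) = (206 - 45999)/(10589 + 22504) = -45793/33093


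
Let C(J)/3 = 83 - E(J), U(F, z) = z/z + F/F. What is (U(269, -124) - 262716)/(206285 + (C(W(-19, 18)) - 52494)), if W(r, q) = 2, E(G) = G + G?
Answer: -131357/77014 ≈ -1.7056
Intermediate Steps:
E(G) = 2*G
U(F, z) = 2 (U(F, z) = 1 + 1 = 2)
C(J) = 249 - 6*J (C(J) = 3*(83 - 2*J) = 249 - 6*J)
(U(269, -124) - 262716)/(206285 + (C(W(-19, 18)) - 52494)) = (2 - 262716)/(206285 + ((249 - 6*2) - 52494)) = -262714/(206285 + ((249 - 12) - 52494)) = -262714/(206285 + (237 - 52494)) = -262714/(206285 - 52257) = -262714/154028 = -262714*1/154028 = -131357/77014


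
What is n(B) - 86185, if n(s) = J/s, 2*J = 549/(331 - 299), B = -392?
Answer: -2162209829/25088 ≈ -86185.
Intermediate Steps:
J = 549/64 (J = (549/(331 - 299))/2 = (549/32)/2 = (549*(1/32))/2 = (1/2)*(549/32) = 549/64 ≈ 8.5781)
n(s) = 549/(64*s)
n(B) - 86185 = (549/64)/(-392) - 86185 = (549/64)*(-1/392) - 86185 = -549/25088 - 86185 = -2162209829/25088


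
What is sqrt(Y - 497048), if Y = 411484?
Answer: 2*I*sqrt(21391) ≈ 292.51*I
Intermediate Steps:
sqrt(Y - 497048) = sqrt(411484 - 497048) = sqrt(-85564) = 2*I*sqrt(21391)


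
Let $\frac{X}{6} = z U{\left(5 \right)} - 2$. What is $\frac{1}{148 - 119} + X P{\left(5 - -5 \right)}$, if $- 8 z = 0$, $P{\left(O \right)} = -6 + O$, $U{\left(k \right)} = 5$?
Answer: $- \frac{1391}{29} \approx -47.966$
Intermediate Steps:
$z = 0$ ($z = \left(- \frac{1}{8}\right) 0 = 0$)
$X = -12$ ($X = 6 \left(0 \cdot 5 - 2\right) = 6 \left(0 - 2\right) = 6 \left(-2\right) = -12$)
$\frac{1}{148 - 119} + X P{\left(5 - -5 \right)} = \frac{1}{148 - 119} - 12 \left(-6 + \left(5 - -5\right)\right) = \frac{1}{29} - 12 \left(-6 + \left(5 + 5\right)\right) = \frac{1}{29} - 12 \left(-6 + 10\right) = \frac{1}{29} - 48 = - \frac{1391}{29}$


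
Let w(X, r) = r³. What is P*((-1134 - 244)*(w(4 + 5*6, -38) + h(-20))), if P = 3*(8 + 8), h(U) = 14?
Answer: 3628527552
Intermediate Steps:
P = 48 (P = 3*16 = 48)
P*((-1134 - 244)*(w(4 + 5*6, -38) + h(-20))) = 48*((-1134 - 244)*((-38)³ + 14)) = 48*(-1378*(-54872 + 14)) = 48*(-1378*(-54858)) = 48*75594324 = 3628527552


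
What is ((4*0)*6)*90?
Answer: 0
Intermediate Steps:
((4*0)*6)*90 = (0*6)*90 = 0*90 = 0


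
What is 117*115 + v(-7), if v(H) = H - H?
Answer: 13455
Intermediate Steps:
v(H) = 0
117*115 + v(-7) = 117*115 + 0 = 13455 + 0 = 13455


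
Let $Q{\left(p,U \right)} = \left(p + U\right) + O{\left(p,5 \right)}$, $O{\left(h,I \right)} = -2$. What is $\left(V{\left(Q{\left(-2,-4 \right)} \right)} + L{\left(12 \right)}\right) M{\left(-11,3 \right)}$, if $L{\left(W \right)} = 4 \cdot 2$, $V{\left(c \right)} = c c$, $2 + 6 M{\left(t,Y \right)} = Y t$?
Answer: $-420$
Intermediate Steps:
$M{\left(t,Y \right)} = - \frac{1}{3} + \frac{Y t}{6}$
$Q{\left(p,U \right)} = -2 + U + p$ ($Q{\left(p,U \right)} = \left(p + U\right) - 2 = \left(U + p\right) - 2 = -2 + U + p$)
$V{\left(c \right)} = c^{2}$
$L{\left(W \right)} = 8$
$\left(V{\left(Q{\left(-2,-4 \right)} \right)} + L{\left(12 \right)}\right) M{\left(-11,3 \right)} = \left(\left(-2 - 4 - 2\right)^{2} + 8\right) \left(- \frac{1}{3} + \frac{1}{6} \cdot 3 \left(-11\right)\right) = \left(\left(-8\right)^{2} + 8\right) \left(- \frac{1}{3} - \frac{11}{2}\right) = \left(64 + 8\right) \left(- \frac{35}{6}\right) = 72 \left(- \frac{35}{6}\right) = -420$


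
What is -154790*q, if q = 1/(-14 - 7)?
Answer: 154790/21 ≈ 7371.0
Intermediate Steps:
q = -1/21 (q = 1/(-21) = -1/21 ≈ -0.047619)
-154790*q = -154790*(-1/21) = 154790/21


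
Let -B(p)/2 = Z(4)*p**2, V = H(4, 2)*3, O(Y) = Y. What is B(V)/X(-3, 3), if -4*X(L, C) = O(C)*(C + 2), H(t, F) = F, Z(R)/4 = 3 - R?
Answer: -384/5 ≈ -76.800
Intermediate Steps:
Z(R) = 12 - 4*R (Z(R) = 4*(3 - R) = 12 - 4*R)
X(L, C) = -C*(2 + C)/4 (X(L, C) = -C*(C + 2)/4 = -C*(2 + C)/4)
V = 6 (V = 2*3 = 6)
B(p) = 8*p**2 (B(p) = -2*(12 - 4*4)*p**2 = -2*(12 - 16)*p**2 = -(-8)*p**2 = 8*p**2)
B(V)/X(-3, 3) = (8*6**2)/((-1/4*3*(2 + 3))) = (8*36)/((-1/4*3*5)) = 288/(-15/4) = 288*(-4/15) = -384/5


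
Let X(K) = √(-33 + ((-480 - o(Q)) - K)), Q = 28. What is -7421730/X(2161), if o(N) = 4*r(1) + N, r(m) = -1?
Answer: 3710865*I*√2698/1349 ≈ 1.4288e+5*I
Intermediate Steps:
o(N) = -4 + N (o(N) = 4*(-1) + N = -4 + N)
X(K) = √(-537 - K) (X(K) = √(-33 + ((-480 - (-4 + 28)) - K)) = √(-33 + ((-480 - 1*24) - K)) = √(-33 + ((-480 - 24) - K)) = √(-33 + (-504 - K)) = √(-537 - K))
-7421730/X(2161) = -7421730/√(-537 - 1*2161) = -7421730/√(-537 - 2161) = -7421730*(-I*√2698/2698) = -(-3710865)*I*√2698/1349 = 3710865*I*√2698/1349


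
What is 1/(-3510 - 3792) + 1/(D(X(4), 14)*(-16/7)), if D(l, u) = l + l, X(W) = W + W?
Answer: -25685/934656 ≈ -0.027481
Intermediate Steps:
X(W) = 2*W
D(l, u) = 2*l
1/(-3510 - 3792) + 1/(D(X(4), 14)*(-16/7)) = 1/(-3510 - 3792) + 1/((2*(2*4))*(-16/7)) = 1/(-7302) + 1/((2*8)*(-16*⅐)) = -1/7302 + 1/(16*(-16/7)) = -1/7302 + 1/(-256/7) = -1/7302 - 7/256 = -25685/934656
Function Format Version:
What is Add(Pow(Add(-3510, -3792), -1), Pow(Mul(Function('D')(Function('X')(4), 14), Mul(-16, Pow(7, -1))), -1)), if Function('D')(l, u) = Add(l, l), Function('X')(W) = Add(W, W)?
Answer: Rational(-25685, 934656) ≈ -0.027481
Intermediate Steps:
Function('X')(W) = Mul(2, W)
Function('D')(l, u) = Mul(2, l)
Add(Pow(Add(-3510, -3792), -1), Pow(Mul(Function('D')(Function('X')(4), 14), Mul(-16, Pow(7, -1))), -1)) = Add(Pow(Add(-3510, -3792), -1), Pow(Mul(Mul(2, Mul(2, 4)), Mul(-16, Pow(7, -1))), -1)) = Add(Pow(-7302, -1), Pow(Mul(Mul(2, 8), Mul(-16, Rational(1, 7))), -1)) = Add(Rational(-1, 7302), Pow(Mul(16, Rational(-16, 7)), -1)) = Add(Rational(-1, 7302), Pow(Rational(-256, 7), -1)) = Add(Rational(-1, 7302), Rational(-7, 256)) = Rational(-25685, 934656)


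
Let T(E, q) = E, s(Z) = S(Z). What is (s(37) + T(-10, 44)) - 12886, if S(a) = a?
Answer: -12859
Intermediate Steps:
s(Z) = Z
(s(37) + T(-10, 44)) - 12886 = (37 - 10) - 12886 = 27 - 12886 = -12859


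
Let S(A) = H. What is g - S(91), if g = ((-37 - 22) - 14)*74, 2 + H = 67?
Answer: -5467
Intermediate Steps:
H = 65 (H = -2 + 67 = 65)
S(A) = 65
g = -5402 (g = (-59 - 14)*74 = -73*74 = -5402)
g - S(91) = -5402 - 1*65 = -5402 - 65 = -5467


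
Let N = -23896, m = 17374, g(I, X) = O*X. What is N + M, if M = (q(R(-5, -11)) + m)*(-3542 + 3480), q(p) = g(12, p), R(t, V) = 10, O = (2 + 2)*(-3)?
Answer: -1093644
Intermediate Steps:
O = -12 (O = 4*(-3) = -12)
g(I, X) = -12*X
q(p) = -12*p
M = -1069748 (M = (-12*10 + 17374)*(-3542 + 3480) = (-120 + 17374)*(-62) = 17254*(-62) = -1069748)
N + M = -23896 - 1069748 = -1093644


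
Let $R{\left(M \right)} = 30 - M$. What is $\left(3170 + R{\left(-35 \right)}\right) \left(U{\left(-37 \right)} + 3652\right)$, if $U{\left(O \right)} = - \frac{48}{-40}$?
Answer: $11818102$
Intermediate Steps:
$U{\left(O \right)} = \frac{6}{5}$ ($U{\left(O \right)} = \left(-48\right) \left(- \frac{1}{40}\right) = \frac{6}{5}$)
$\left(3170 + R{\left(-35 \right)}\right) \left(U{\left(-37 \right)} + 3652\right) = \left(3170 + \left(30 - -35\right)\right) \left(\frac{6}{5} + 3652\right) = \left(3170 + \left(30 + 35\right)\right) \frac{18266}{5} = \left(3170 + 65\right) \frac{18266}{5} = 3235 \cdot \frac{18266}{5} = 11818102$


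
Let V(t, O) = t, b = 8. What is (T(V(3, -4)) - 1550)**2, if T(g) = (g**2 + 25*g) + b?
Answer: 2125764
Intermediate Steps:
T(g) = 8 + g**2 + 25*g (T(g) = (g**2 + 25*g) + 8 = 8 + g**2 + 25*g)
(T(V(3, -4)) - 1550)**2 = ((8 + 3**2 + 25*3) - 1550)**2 = ((8 + 9 + 75) - 1550)**2 = (92 - 1550)**2 = (-1458)**2 = 2125764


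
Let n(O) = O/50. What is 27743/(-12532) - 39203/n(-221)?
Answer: 1889112969/213044 ≈ 8867.3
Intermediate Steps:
n(O) = O/50 (n(O) = O*(1/50) = O/50)
27743/(-12532) - 39203/n(-221) = 27743/(-12532) - 39203/((1/50)*(-221)) = 27743*(-1/12532) - 39203/(-221/50) = -27743/12532 - 39203*(-50/221) = -27743/12532 + 1960150/221 = 1889112969/213044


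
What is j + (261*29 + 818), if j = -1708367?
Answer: -1699980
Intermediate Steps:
j + (261*29 + 818) = -1708367 + (261*29 + 818) = -1708367 + (7569 + 818) = -1708367 + 8387 = -1699980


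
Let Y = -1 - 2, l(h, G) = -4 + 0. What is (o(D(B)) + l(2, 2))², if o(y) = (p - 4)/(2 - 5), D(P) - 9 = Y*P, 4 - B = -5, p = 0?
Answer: 64/9 ≈ 7.1111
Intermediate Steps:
l(h, G) = -4
Y = -3
B = 9 (B = 4 - 1*(-5) = 4 + 5 = 9)
D(P) = 9 - 3*P
o(y) = 4/3 (o(y) = (0 - 4)/(2 - 5) = -4/(-3) = -4*(-⅓) = 4/3)
(o(D(B)) + l(2, 2))² = (4/3 - 4)² = (-8/3)² = 64/9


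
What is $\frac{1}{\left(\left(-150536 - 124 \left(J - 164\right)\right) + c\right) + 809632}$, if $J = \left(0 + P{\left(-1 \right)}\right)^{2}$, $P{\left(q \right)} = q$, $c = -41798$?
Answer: $\frac{1}{637510} \approx 1.5686 \cdot 10^{-6}$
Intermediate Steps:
$J = 1$ ($J = \left(0 - 1\right)^{2} = \left(-1\right)^{2} = 1$)
$\frac{1}{\left(\left(-150536 - 124 \left(J - 164\right)\right) + c\right) + 809632} = \frac{1}{\left(\left(-150536 - 124 \left(1 - 164\right)\right) - 41798\right) + 809632} = \frac{1}{\left(\left(-150536 - -20212\right) - 41798\right) + 809632} = \frac{1}{\left(\left(-150536 + 20212\right) - 41798\right) + 809632} = \frac{1}{\left(-130324 - 41798\right) + 809632} = \frac{1}{-172122 + 809632} = \frac{1}{637510}$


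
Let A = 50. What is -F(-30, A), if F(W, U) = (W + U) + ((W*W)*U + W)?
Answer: -44990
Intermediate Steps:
F(W, U) = U + 2*W + U*W**2 (F(W, U) = (U + W) + (W**2*U + W) = (U + W) + (U*W**2 + W) = (U + W) + (W + U*W**2) = U + 2*W + U*W**2)
-F(-30, A) = -(50 + 2*(-30) + 50*(-30)**2) = -(50 - 60 + 50*900) = -(50 - 60 + 45000) = -1*44990 = -44990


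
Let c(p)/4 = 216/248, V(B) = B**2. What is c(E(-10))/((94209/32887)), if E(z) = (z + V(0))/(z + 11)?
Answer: 1183932/973493 ≈ 1.2162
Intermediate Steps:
E(z) = z/(11 + z) (E(z) = (z + 0**2)/(z + 11) = (z + 0)/(11 + z) = z/(11 + z))
c(p) = 108/31 (c(p) = 4*(216/248) = 4*(216*(1/248)) = 4*(27/31) = 108/31)
c(E(-10))/((94209/32887)) = 108/(31*((94209/32887))) = 108/(31*((94209*(1/32887)))) = 108/(31*(94209/32887)) = (108/31)*(32887/94209) = 1183932/973493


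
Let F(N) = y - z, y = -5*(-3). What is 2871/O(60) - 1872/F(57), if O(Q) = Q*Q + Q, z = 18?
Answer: 762237/1220 ≈ 624.78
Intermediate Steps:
y = 15
F(N) = -3 (F(N) = 15 - 1*18 = 15 - 18 = -3)
O(Q) = Q + Q**2 (O(Q) = Q**2 + Q = Q + Q**2)
2871/O(60) - 1872/F(57) = 2871/((60*(1 + 60))) - 1872/(-3) = 2871/((60*61)) - 1872*(-1/3) = 2871/3660 + 624 = 2871*(1/3660) + 624 = 957/1220 + 624 = 762237/1220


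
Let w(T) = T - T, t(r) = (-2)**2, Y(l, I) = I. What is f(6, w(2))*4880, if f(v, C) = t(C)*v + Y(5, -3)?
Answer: 102480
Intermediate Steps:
t(r) = 4
w(T) = 0
f(v, C) = -3 + 4*v (f(v, C) = 4*v - 3 = -3 + 4*v)
f(6, w(2))*4880 = (-3 + 4*6)*4880 = (-3 + 24)*4880 = 21*4880 = 102480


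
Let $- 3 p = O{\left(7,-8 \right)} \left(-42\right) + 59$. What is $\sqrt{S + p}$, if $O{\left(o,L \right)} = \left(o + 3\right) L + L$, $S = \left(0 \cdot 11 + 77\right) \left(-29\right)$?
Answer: $\frac{i \sqrt{31362}}{3} \approx 59.031 i$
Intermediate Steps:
$S = -2233$ ($S = \left(0 + 77\right) \left(-29\right) = 77 \left(-29\right) = -2233$)
$O{\left(o,L \right)} = L + L \left(3 + o\right)$ ($O{\left(o,L \right)} = \left(3 + o\right) L + L = L \left(3 + o\right) + L = L + L \left(3 + o\right)$)
$p = - \frac{3755}{3}$ ($p = - \frac{- 8 \left(4 + 7\right) \left(-42\right) + 59}{3} = - \frac{\left(-8\right) 11 \left(-42\right) + 59}{3} = - \frac{\left(-88\right) \left(-42\right) + 59}{3} = - \frac{3696 + 59}{3} = \left(- \frac{1}{3}\right) 3755 = - \frac{3755}{3} \approx -1251.7$)
$\sqrt{S + p} = \sqrt{-2233 - \frac{3755}{3}} = \sqrt{- \frac{10454}{3}} = \frac{i \sqrt{31362}}{3}$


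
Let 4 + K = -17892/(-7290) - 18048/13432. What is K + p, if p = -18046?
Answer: -12273154504/679995 ≈ -18049.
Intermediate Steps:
K = -1964734/679995 (K = -4 + (-17892/(-7290) - 18048/13432) = -4 + (-17892*(-1/7290) - 18048*1/13432) = -4 + (994/405 - 2256/1679) = -4 + 755246/679995 = -1964734/679995 ≈ -2.8893)
K + p = -1964734/679995 - 18046 = -12273154504/679995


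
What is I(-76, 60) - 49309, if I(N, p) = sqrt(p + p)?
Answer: -49309 + 2*sqrt(30) ≈ -49298.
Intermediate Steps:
I(N, p) = sqrt(2)*sqrt(p) (I(N, p) = sqrt(2*p) = sqrt(2)*sqrt(p))
I(-76, 60) - 49309 = sqrt(2)*sqrt(60) - 49309 = sqrt(2)*(2*sqrt(15)) - 49309 = 2*sqrt(30) - 49309 = -49309 + 2*sqrt(30)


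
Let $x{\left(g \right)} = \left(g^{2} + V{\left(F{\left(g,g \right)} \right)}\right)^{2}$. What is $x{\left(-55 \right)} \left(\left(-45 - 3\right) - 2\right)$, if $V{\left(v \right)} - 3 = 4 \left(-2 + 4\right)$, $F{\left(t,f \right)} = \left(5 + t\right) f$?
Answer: $-460864800$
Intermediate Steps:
$F{\left(t,f \right)} = f \left(5 + t\right)$
$V{\left(v \right)} = 11$ ($V{\left(v \right)} = 3 + 4 \left(-2 + 4\right) = 3 + 4 \cdot 2 = 3 + 8 = 11$)
$x{\left(g \right)} = \left(11 + g^{2}\right)^{2}$ ($x{\left(g \right)} = \left(g^{2} + 11\right)^{2} = \left(11 + g^{2}\right)^{2}$)
$x{\left(-55 \right)} \left(\left(-45 - 3\right) - 2\right) = \left(11 + \left(-55\right)^{2}\right)^{2} \left(\left(-45 - 3\right) - 2\right) = \left(11 + 3025\right)^{2} \left(-48 - 2\right) = 3036^{2} \left(-50\right) = 9217296 \left(-50\right) = -460864800$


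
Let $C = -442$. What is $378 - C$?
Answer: $820$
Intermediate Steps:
$378 - C = 378 - -442 = 378 + 442 = 820$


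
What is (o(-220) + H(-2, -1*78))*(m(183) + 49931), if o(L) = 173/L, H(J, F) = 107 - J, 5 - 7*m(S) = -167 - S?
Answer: 297478668/55 ≈ 5.4087e+6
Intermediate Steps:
m(S) = 172/7 + S/7 (m(S) = 5/7 - (-167 - S)/7 = 5/7 + (167/7 + S/7) = 172/7 + S/7)
(o(-220) + H(-2, -1*78))*(m(183) + 49931) = (173/(-220) + (107 - 1*(-2)))*((172/7 + (⅐)*183) + 49931) = (173*(-1/220) + (107 + 2))*((172/7 + 183/7) + 49931) = (-173/220 + 109)*(355/7 + 49931) = (23807/220)*(349872/7) = 297478668/55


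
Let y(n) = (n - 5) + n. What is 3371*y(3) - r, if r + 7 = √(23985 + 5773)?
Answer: 3378 - √29758 ≈ 3205.5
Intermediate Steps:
y(n) = -5 + 2*n (y(n) = (-5 + n) + n = -5 + 2*n)
r = -7 + √29758 (r = -7 + √(23985 + 5773) = -7 + √29758 ≈ 165.51)
3371*y(3) - r = 3371*(-5 + 2*3) - (-7 + √29758) = 3371*(-5 + 6) + (7 - √29758) = 3371*1 + (7 - √29758) = 3371 + (7 - √29758) = 3378 - √29758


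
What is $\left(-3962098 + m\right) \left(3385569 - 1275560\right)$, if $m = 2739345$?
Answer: $-2580019834777$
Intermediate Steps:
$\left(-3962098 + m\right) \left(3385569 - 1275560\right) = \left(-3962098 + 2739345\right) \left(3385569 - 1275560\right) = \left(-1222753\right) 2110009 = -2580019834777$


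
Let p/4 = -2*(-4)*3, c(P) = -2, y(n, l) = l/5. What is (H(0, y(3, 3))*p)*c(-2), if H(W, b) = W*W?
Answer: 0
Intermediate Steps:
y(n, l) = l/5 (y(n, l) = l*(⅕) = l/5)
H(W, b) = W²
p = 96 (p = 4*(-2*(-4)*3) = 4*(8*3) = 4*24 = 96)
(H(0, y(3, 3))*p)*c(-2) = (0²*96)*(-2) = (0*96)*(-2) = 0*(-2) = 0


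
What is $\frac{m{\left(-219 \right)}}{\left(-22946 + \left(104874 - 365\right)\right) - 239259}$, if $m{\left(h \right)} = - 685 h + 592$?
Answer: $- \frac{150607}{157696} \approx -0.95505$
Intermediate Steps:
$m{\left(h \right)} = 592 - 685 h$
$\frac{m{\left(-219 \right)}}{\left(-22946 + \left(104874 - 365\right)\right) - 239259} = \frac{592 - -150015}{\left(-22946 + \left(104874 - 365\right)\right) - 239259} = \frac{592 + 150015}{\left(-22946 + 104509\right) - 239259} = \frac{150607}{81563 - 239259} = \frac{150607}{-157696} = 150607 \left(- \frac{1}{157696}\right) = - \frac{150607}{157696}$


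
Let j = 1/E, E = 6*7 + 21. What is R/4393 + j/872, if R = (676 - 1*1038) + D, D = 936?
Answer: 31537657/241333848 ≈ 0.13068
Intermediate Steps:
E = 63 (E = 42 + 21 = 63)
j = 1/63 ≈ 0.015873
R = 574 (R = (676 - 1*1038) + 936 = (676 - 1038) + 936 = -362 + 936 = 574)
R/4393 + j/872 = 574/4393 + (1/63)/872 = 574*(1/4393) + (1/63)*(1/872) = 574/4393 + 1/54936 = 31537657/241333848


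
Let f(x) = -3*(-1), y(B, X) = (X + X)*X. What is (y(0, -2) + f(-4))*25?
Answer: 275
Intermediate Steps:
y(B, X) = 2*X**2 (y(B, X) = (2*X)*X = 2*X**2)
f(x) = 3
(y(0, -2) + f(-4))*25 = (2*(-2)**2 + 3)*25 = (2*4 + 3)*25 = (8 + 3)*25 = 11*25 = 275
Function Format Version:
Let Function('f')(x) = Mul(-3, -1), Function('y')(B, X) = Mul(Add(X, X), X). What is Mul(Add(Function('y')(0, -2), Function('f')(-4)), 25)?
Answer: 275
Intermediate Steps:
Function('y')(B, X) = Mul(2, Pow(X, 2)) (Function('y')(B, X) = Mul(Mul(2, X), X) = Mul(2, Pow(X, 2)))
Function('f')(x) = 3
Mul(Add(Function('y')(0, -2), Function('f')(-4)), 25) = Mul(Add(Mul(2, Pow(-2, 2)), 3), 25) = Mul(Add(Mul(2, 4), 3), 25) = Mul(Add(8, 3), 25) = Mul(11, 25) = 275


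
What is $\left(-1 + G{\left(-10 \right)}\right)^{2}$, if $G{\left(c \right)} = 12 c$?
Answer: $14641$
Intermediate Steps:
$\left(-1 + G{\left(-10 \right)}\right)^{2} = \left(-1 + 12 \left(-10\right)\right)^{2} = \left(-1 - 120\right)^{2} = \left(-121\right)^{2} = 14641$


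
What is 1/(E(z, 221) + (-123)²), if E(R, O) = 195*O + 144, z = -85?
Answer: 1/58368 ≈ 1.7133e-5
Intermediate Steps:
E(R, O) = 144 + 195*O
1/(E(z, 221) + (-123)²) = 1/((144 + 195*221) + (-123)²) = 1/((144 + 43095) + 15129) = 1/(43239 + 15129) = 1/58368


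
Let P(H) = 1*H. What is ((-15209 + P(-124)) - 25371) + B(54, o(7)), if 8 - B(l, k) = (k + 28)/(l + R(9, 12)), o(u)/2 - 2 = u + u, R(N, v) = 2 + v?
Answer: -691847/17 ≈ -40697.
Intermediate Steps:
o(u) = 4 + 4*u (o(u) = 4 + 2*(u + u) = 4 + 2*(2*u) = 4 + 4*u)
B(l, k) = 8 - (28 + k)/(14 + l) (B(l, k) = 8 - (k + 28)/(l + (2 + 12)) = 8 - (28 + k)/(l + 14) = 8 - (28 + k)/(14 + l))
P(H) = H
((-15209 + P(-124)) - 25371) + B(54, o(7)) = ((-15209 - 124) - 25371) + (84 - (4 + 4*7) + 8*54)/(14 + 54) = (-15333 - 25371) + (84 - (4 + 28) + 432)/68 = -40704 + (84 - 1*32 + 432)/68 = -40704 + (84 - 32 + 432)/68 = -40704 + (1/68)*484 = -40704 + 121/17 = -691847/17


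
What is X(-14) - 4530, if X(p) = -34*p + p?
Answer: -4068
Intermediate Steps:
X(p) = -33*p
X(-14) - 4530 = -33*(-14) - 4530 = 462 - 4530 = -4068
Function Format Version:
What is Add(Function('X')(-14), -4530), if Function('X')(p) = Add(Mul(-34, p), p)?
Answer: -4068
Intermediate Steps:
Function('X')(p) = Mul(-33, p)
Add(Function('X')(-14), -4530) = Add(Mul(-33, -14), -4530) = Add(462, -4530) = -4068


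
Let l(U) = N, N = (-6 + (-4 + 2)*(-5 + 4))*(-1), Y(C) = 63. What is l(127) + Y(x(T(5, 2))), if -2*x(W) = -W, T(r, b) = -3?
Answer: 67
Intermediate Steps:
x(W) = W/2 (x(W) = -(-1)*W/2 = W/2)
N = 4 (N = (-6 - 2*(-1))*(-1) = (-6 + 2)*(-1) = -4*(-1) = 4)
l(U) = 4
l(127) + Y(x(T(5, 2))) = 4 + 63 = 67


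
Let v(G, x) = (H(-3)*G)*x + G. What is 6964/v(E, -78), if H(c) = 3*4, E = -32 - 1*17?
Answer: 6964/45815 ≈ 0.15200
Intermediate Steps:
E = -49 (E = -32 - 17 = -49)
H(c) = 12
v(G, x) = G + 12*G*x (v(G, x) = (12*G)*x + G = 12*G*x + G = G + 12*G*x)
6964/v(E, -78) = 6964/((-49*(1 + 12*(-78)))) = 6964/((-49*(1 - 936))) = 6964/((-49*(-935))) = 6964/45815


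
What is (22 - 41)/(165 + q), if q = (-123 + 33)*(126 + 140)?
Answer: 19/23775 ≈ 0.00079916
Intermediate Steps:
q = -23940 (q = -90*266 = -23940)
(22 - 41)/(165 + q) = (22 - 41)/(165 - 23940) = -19/(-23775) = -19*(-1/23775) = 19/23775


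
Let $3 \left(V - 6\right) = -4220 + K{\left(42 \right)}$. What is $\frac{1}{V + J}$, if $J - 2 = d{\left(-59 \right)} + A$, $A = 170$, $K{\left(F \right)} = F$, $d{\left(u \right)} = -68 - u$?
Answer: $- \frac{3}{3671} \approx -0.00081722$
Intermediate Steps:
$V = - \frac{4160}{3}$ ($V = 6 + \frac{-4220 + 42}{3} = 6 + \frac{1}{3} \left(-4178\right) = 6 - \frac{4178}{3} = - \frac{4160}{3} \approx -1386.7$)
$J = 163$ ($J = 2 + \left(\left(-68 - -59\right) + 170\right) = 2 + \left(\left(-68 + 59\right) + 170\right) = 2 + \left(-9 + 170\right) = 2 + 161 = 163$)
$\frac{1}{V + J} = \frac{1}{- \frac{4160}{3} + 163} = \frac{1}{- \frac{3671}{3}} = - \frac{3}{3671}$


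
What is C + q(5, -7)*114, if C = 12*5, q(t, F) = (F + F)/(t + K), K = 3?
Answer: -279/2 ≈ -139.50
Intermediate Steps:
q(t, F) = 2*F/(3 + t) (q(t, F) = (F + F)/(t + 3) = (2*F)/(3 + t) = 2*F/(3 + t))
C = 60
C + q(5, -7)*114 = 60 + (2*(-7)/(3 + 5))*114 = 60 + (2*(-7)/8)*114 = 60 + (2*(-7)*(⅛))*114 = 60 - 7/4*114 = 60 - 399/2 = -279/2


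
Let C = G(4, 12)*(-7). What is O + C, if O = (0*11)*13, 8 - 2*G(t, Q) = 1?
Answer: -49/2 ≈ -24.500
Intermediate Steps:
G(t, Q) = 7/2 (G(t, Q) = 4 - ½*1 = 4 - ½ = 7/2)
O = 0 (O = 0*13 = 0)
C = -49/2 (C = (7/2)*(-7) = -49/2 ≈ -24.500)
O + C = 0 - 49/2 = -49/2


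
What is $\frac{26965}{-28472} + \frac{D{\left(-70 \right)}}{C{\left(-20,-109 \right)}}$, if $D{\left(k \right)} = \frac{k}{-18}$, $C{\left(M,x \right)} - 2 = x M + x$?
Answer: $- \frac{502089485}{531202104} \approx -0.9452$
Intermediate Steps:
$C{\left(M,x \right)} = 2 + x + M x$ ($C{\left(M,x \right)} = 2 + \left(x M + x\right) = 2 + \left(M x + x\right) = 2 + \left(x + M x\right) = 2 + x + M x$)
$D{\left(k \right)} = - \frac{k}{18}$ ($D{\left(k \right)} = k \left(- \frac{1}{18}\right) = - \frac{k}{18}$)
$\frac{26965}{-28472} + \frac{D{\left(-70 \right)}}{C{\left(-20,-109 \right)}} = \frac{26965}{-28472} + \frac{\left(- \frac{1}{18}\right) \left(-70\right)}{2 - 109 - -2180} = 26965 \left(- \frac{1}{28472}\right) + \frac{35}{9 \left(2 - 109 + 2180\right)} = - \frac{26965}{28472} + \frac{35}{9 \cdot 2073} = - \frac{26965}{28472} + \frac{35}{9} \cdot \frac{1}{2073} = - \frac{26965}{28472} + \frac{35}{18657} = - \frac{502089485}{531202104}$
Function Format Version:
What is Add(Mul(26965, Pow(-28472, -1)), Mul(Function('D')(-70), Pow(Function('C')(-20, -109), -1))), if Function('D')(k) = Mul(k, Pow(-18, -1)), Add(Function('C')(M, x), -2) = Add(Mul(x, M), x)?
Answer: Rational(-502089485, 531202104) ≈ -0.94520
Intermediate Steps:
Function('C')(M, x) = Add(2, x, Mul(M, x)) (Function('C')(M, x) = Add(2, Add(Mul(x, M), x)) = Add(2, Add(Mul(M, x), x)) = Add(2, Add(x, Mul(M, x))) = Add(2, x, Mul(M, x)))
Function('D')(k) = Mul(Rational(-1, 18), k) (Function('D')(k) = Mul(k, Rational(-1, 18)) = Mul(Rational(-1, 18), k))
Add(Mul(26965, Pow(-28472, -1)), Mul(Function('D')(-70), Pow(Function('C')(-20, -109), -1))) = Add(Mul(26965, Pow(-28472, -1)), Mul(Mul(Rational(-1, 18), -70), Pow(Add(2, -109, Mul(-20, -109)), -1))) = Add(Mul(26965, Rational(-1, 28472)), Mul(Rational(35, 9), Pow(Add(2, -109, 2180), -1))) = Add(Rational(-26965, 28472), Mul(Rational(35, 9), Pow(2073, -1))) = Add(Rational(-26965, 28472), Mul(Rational(35, 9), Rational(1, 2073))) = Add(Rational(-26965, 28472), Rational(35, 18657)) = Rational(-502089485, 531202104)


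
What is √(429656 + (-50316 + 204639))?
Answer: √583979 ≈ 764.19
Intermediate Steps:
√(429656 + (-50316 + 204639)) = √(429656 + 154323) = √583979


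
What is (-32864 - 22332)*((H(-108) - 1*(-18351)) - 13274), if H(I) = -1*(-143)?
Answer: -288123120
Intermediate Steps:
H(I) = 143
(-32864 - 22332)*((H(-108) - 1*(-18351)) - 13274) = (-32864 - 22332)*((143 - 1*(-18351)) - 13274) = -55196*((143 + 18351) - 13274) = -55196*(18494 - 13274) = -55196*5220 = -288123120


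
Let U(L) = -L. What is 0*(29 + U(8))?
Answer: 0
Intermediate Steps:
0*(29 + U(8)) = 0*(29 - 1*8) = 0*(29 - 8) = 0*21 = 0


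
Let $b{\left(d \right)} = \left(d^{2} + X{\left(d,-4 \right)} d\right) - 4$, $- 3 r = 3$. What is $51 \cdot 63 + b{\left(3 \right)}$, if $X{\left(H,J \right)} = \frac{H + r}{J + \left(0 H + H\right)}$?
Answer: $3212$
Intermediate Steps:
$r = -1$ ($r = \left(- \frac{1}{3}\right) 3 = -1$)
$X{\left(H,J \right)} = \frac{-1 + H}{H + J}$ ($X{\left(H,J \right)} = \frac{H - 1}{J + \left(0 H + H\right)} = \frac{-1 + H}{J + \left(0 + H\right)} = \frac{-1 + H}{J + H} = \frac{-1 + H}{H + J}$)
$b{\left(d \right)} = -4 + d^{2} + \frac{d \left(-1 + d\right)}{-4 + d}$ ($b{\left(d \right)} = \left(d^{2} + \frac{-1 + d}{d - 4} d\right) - 4 = \left(d^{2} + \frac{-1 + d}{-4 + d} d\right) - 4 = \left(d^{2} + \frac{d \left(-1 + d\right)}{-4 + d}\right) - 4 = -4 + d^{2} + \frac{d \left(-1 + d\right)}{-4 + d}$)
$51 \cdot 63 + b{\left(3 \right)} = 51 \cdot 63 + \frac{3 \left(-1 + 3\right) + \left(-4 + 3\right) \left(-4 + 3^{2}\right)}{-4 + 3} = 3213 + \frac{3 \cdot 2 - \left(-4 + 9\right)}{-1} = 3213 - \left(6 - 5\right) = 3213 - 1 = 3212$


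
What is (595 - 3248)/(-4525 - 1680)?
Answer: 2653/6205 ≈ 0.42756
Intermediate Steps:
(595 - 3248)/(-4525 - 1680) = -2653/(-6205) = -2653*(-1/6205) = 2653/6205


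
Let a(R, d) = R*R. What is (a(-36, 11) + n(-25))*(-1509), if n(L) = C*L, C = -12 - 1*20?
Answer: -3162864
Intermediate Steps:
a(R, d) = R²
C = -32 (C = -12 - 20 = -32)
n(L) = -32*L
(a(-36, 11) + n(-25))*(-1509) = ((-36)² - 32*(-25))*(-1509) = (1296 + 800)*(-1509) = 2096*(-1509) = -3162864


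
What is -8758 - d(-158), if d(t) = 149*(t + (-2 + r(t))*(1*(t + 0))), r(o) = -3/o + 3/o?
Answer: -32300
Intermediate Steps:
r(o) = 0
d(t) = -149*t (d(t) = 149*(t + (-2 + 0)*(1*(t + 0))) = 149*(t - 2*t) = 149*(-t) = -149*t)
-8758 - d(-158) = -8758 - (-149)*(-158) = -8758 - 1*23542 = -8758 - 23542 = -32300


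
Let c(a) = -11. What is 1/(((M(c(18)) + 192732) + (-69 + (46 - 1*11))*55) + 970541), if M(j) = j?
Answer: 1/1161392 ≈ 8.6104e-7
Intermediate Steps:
1/(((M(c(18)) + 192732) + (-69 + (46 - 1*11))*55) + 970541) = 1/(((-11 + 192732) + (-69 + (46 - 1*11))*55) + 970541) = 1/((192721 + (-69 + (46 - 11))*55) + 970541) = 1/((192721 + (-69 + 35)*55) + 970541) = 1/((192721 - 34*55) + 970541) = 1/((192721 - 1870) + 970541) = 1/(190851 + 970541) = 1/1161392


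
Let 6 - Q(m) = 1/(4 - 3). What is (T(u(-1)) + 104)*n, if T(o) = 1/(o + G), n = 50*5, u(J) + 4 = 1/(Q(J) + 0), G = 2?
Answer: 232750/9 ≈ 25861.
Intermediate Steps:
Q(m) = 5 (Q(m) = 6 - 1/(4 - 3) = 6 - 1/1 = 6 - 1*1 = 6 - 1 = 5)
u(J) = -19/5 (u(J) = -4 + 1/(5 + 0) = -4 + 1/5 = -4 + ⅕ = -19/5)
n = 250
T(o) = 1/(2 + o) (T(o) = 1/(o + 2) = 1/(2 + o))
(T(u(-1)) + 104)*n = (1/(2 - 19/5) + 104)*250 = (1/(-9/5) + 104)*250 = (-5/9 + 104)*250 = (931/9)*250 = 232750/9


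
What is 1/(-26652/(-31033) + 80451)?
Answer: 31033/2496662535 ≈ 1.2430e-5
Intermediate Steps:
1/(-26652/(-31033) + 80451) = 1/(-26652*(-1/31033) + 80451) = 1/(26652/31033 + 80451) = 1/(2496662535/31033) = 31033/2496662535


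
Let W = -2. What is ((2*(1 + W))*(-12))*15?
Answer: 360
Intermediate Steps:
((2*(1 + W))*(-12))*15 = ((2*(1 - 2))*(-12))*15 = ((2*(-1))*(-12))*15 = -2*(-12)*15 = 24*15 = 360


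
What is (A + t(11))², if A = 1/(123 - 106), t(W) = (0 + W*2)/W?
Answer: 1225/289 ≈ 4.2388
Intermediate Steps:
t(W) = 2 (t(W) = (0 + 2*W)/W = (2*W)/W = 2)
A = 1/17 ≈ 0.058824
(A + t(11))² = (1/17 + 2)² = (35/17)² = 1225/289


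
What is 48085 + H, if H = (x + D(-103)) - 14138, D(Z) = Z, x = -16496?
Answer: 17348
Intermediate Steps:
H = -30737 (H = (-16496 - 103) - 14138 = -16599 - 14138 = -30737)
48085 + H = 48085 - 30737 = 17348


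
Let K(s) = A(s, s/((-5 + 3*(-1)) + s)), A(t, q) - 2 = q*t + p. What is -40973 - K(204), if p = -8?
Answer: -2017787/49 ≈ -41179.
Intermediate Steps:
A(t, q) = -6 + q*t (A(t, q) = 2 + (q*t - 8) = 2 + (-8 + q*t) = -6 + q*t)
K(s) = -6 + s²/(-8 + s) (K(s) = -6 + (s/((-5 + 3*(-1)) + s))*s = -6 + (s/((-5 - 3) + s))*s = -6 + (s/(-8 + s))*s = -6 + s²/(-8 + s))
-40973 - K(204) = -40973 - (48 + 204² - 6*204)/(-8 + 204) = -40973 - (48 + 41616 - 1224)/196 = -40973 - 40440/196 = -40973 - 1*10110/49 = -40973 - 10110/49 = -2017787/49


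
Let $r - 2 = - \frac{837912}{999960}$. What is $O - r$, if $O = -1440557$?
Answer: $- \frac{60020855822}{41665} \approx -1.4406 \cdot 10^{6}$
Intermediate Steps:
$r = \frac{48417}{41665}$ ($r = 2 - \frac{837912}{999960} = 2 - \frac{34913}{41665} = \frac{48417}{41665} \approx 1.1621$)
$O - r = -1440557 - \frac{48417}{41665} = - \frac{60020855822}{41665}$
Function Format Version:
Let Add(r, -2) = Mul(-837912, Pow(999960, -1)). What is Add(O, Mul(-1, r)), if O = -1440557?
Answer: Rational(-60020855822, 41665) ≈ -1.4406e+6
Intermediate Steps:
r = Rational(48417, 41665) (r = Add(2, Mul(-837912, Pow(999960, -1))) = Add(2, Mul(-837912, Rational(1, 999960))) = Add(2, Rational(-34913, 41665)) = Rational(48417, 41665) ≈ 1.1621)
Add(O, Mul(-1, r)) = Add(-1440557, Mul(-1, Rational(48417, 41665))) = Add(-1440557, Rational(-48417, 41665)) = Rational(-60020855822, 41665)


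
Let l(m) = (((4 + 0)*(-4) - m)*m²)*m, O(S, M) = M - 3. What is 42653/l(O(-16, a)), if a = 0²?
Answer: 3281/27 ≈ 121.52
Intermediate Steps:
a = 0
O(S, M) = -3 + M
l(m) = m³*(-16 - m) (l(m) = ((4*(-4) - m)*m²)*m = ((-16 - m)*m²)*m = (m²*(-16 - m))*m = m³*(-16 - m))
42653/l(O(-16, a)) = 42653/(((-3 + 0)³*(-16 - (-3 + 0)))) = 42653/(((-3)³*(-16 - 1*(-3)))) = 42653/((-27*(-16 + 3))) = 42653/((-27*(-13))) = 42653/351 = 42653*(1/351) = 3281/27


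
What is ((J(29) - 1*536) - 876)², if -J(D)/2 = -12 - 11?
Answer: 1865956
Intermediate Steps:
J(D) = 46 (J(D) = -2*(-12 - 11) = -2*(-23) = 46)
((J(29) - 1*536) - 876)² = ((46 - 1*536) - 876)² = ((46 - 536) - 876)² = (-490 - 876)² = (-1366)² = 1865956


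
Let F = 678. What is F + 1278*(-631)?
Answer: -805740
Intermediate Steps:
F + 1278*(-631) = 678 + 1278*(-631) = 678 - 806418 = -805740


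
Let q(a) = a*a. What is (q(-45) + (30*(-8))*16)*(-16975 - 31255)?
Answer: 87537450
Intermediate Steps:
q(a) = a²
(q(-45) + (30*(-8))*16)*(-16975 - 31255) = ((-45)² + (30*(-8))*16)*(-16975 - 31255) = (2025 - 240*16)*(-48230) = (2025 - 3840)*(-48230) = -1815*(-48230) = 87537450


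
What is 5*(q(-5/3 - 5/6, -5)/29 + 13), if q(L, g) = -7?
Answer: 1850/29 ≈ 63.793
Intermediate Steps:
5*(q(-5/3 - 5/6, -5)/29 + 13) = 5*(-7/29 + 13) = 5*(370/29) = 1850/29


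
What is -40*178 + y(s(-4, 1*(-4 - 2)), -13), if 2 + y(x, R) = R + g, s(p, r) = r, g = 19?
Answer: -7116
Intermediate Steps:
y(x, R) = 17 + R (y(x, R) = -2 + (R + 19) = -2 + (19 + R) = 17 + R)
-40*178 + y(s(-4, 1*(-4 - 2)), -13) = -40*178 + (17 - 13) = -7120 + 4 = -7116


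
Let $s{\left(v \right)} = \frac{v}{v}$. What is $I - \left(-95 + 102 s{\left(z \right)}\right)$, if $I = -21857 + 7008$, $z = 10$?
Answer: $-14856$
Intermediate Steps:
$s{\left(v \right)} = 1$
$I = -14849$
$I - \left(-95 + 102 s{\left(z \right)}\right) = -14849 + \left(\left(-102\right) 1 + 95\right) = -14849 + \left(-102 + 95\right) = -14849 - 7 = -14856$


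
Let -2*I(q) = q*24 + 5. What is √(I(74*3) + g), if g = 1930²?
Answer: 9*√183814/2 ≈ 1929.3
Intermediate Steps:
g = 3724900
I(q) = -5/2 - 12*q (I(q) = -(q*24 + 5)/2 = -(24*q + 5)/2 = -(5 + 24*q)/2 = -5/2 - 12*q)
√(I(74*3) + g) = √((-5/2 - 888*3) + 3724900) = √((-5/2 - 12*222) + 3724900) = √((-5/2 - 2664) + 3724900) = √(-5333/2 + 3724900) = √(7444467/2) = 9*√183814/2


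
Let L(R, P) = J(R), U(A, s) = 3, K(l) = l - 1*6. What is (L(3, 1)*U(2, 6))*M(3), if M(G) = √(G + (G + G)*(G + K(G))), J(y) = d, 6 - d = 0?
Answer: 18*√3 ≈ 31.177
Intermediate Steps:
K(l) = -6 + l (K(l) = l - 6 = -6 + l)
d = 6 (d = 6 - 1*0 = 6 + 0 = 6)
J(y) = 6
M(G) = √(G + 2*G*(-6 + 2*G)) (M(G) = √(G + (G + G)*(G + (-6 + G))) = √(G + (2*G)*(-6 + 2*G)) = √(G + 2*G*(-6 + 2*G)))
L(R, P) = 6
(L(3, 1)*U(2, 6))*M(3) = (6*3)*√(3*(-11 + 4*3)) = 18*√(3*(-11 + 12)) = 18*√(3*1) = 18*√3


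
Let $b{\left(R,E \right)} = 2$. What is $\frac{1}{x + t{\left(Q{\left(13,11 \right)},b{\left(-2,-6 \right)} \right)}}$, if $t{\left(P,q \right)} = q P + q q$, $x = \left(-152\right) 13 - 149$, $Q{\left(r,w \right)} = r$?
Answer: $- \frac{1}{2095} \approx -0.00047733$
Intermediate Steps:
$x = -2125$ ($x = -1976 - 149 = -2125$)
$t{\left(P,q \right)} = q^{2} + P q$ ($t{\left(P,q \right)} = P q + q^{2} = q^{2} + P q$)
$\frac{1}{x + t{\left(Q{\left(13,11 \right)},b{\left(-2,-6 \right)} \right)}} = \frac{1}{-2125 + 2 \left(13 + 2\right)} = \frac{1}{-2125 + 2 \cdot 15} = \frac{1}{-2125 + 30} = \frac{1}{-2095} = - \frac{1}{2095}$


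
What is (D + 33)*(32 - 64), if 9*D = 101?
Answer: -12736/9 ≈ -1415.1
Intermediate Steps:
D = 101/9 (D = (1/9)*101 = 101/9 ≈ 11.222)
(D + 33)*(32 - 64) = (101/9 + 33)*(32 - 64) = (398/9)*(-32) = -12736/9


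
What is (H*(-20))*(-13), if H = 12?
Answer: 3120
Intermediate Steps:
(H*(-20))*(-13) = (12*(-20))*(-13) = -240*(-13) = 3120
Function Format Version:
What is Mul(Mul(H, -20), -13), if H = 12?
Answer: 3120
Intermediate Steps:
Mul(Mul(H, -20), -13) = Mul(Mul(12, -20), -13) = Mul(-240, -13) = 3120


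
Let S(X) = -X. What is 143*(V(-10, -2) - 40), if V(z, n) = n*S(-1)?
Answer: -6006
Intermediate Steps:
V(z, n) = n (V(z, n) = n*(-1*(-1)) = n*1 = n)
143*(V(-10, -2) - 40) = 143*(-2 - 40) = 143*(-42) = -6006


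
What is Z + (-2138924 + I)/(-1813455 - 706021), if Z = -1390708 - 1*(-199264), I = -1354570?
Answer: -1500905534925/1259738 ≈ -1.1914e+6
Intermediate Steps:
Z = -1191444 (Z = -1390708 + 199264 = -1191444)
Z + (-2138924 + I)/(-1813455 - 706021) = -1191444 + (-2138924 - 1354570)/(-1813455 - 706021) = -1191444 - 3493494/(-2519476) = -1191444 - 3493494*(-1/2519476) = -1191444 + 1746747/1259738 = -1500905534925/1259738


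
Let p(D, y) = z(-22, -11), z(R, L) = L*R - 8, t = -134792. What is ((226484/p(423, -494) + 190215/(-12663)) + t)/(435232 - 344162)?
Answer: -7344155183/4997284110 ≈ -1.4696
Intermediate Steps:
z(R, L) = -8 + L*R
p(D, y) = 234 (p(D, y) = -8 - 11*(-22) = -8 + 242 = 234)
((226484/p(423, -494) + 190215/(-12663)) + t)/(435232 - 344162) = ((226484/234 + 190215/(-12663)) - 134792)/(435232 - 344162) = ((226484*(1/234) + 190215*(-1/12663)) - 134792)/91070 = ((113242/117 - 7045/469) - 134792)*(1/91070) = (52286233/54873 - 134792)*(1/91070) = -7344155183/54873*1/91070 = -7344155183/4997284110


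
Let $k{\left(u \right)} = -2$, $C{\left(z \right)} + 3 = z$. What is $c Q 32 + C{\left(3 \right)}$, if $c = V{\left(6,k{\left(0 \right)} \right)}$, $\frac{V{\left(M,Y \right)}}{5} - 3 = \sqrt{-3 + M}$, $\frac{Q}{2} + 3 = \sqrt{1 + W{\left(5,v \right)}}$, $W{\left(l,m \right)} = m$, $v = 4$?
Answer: $- 320 \left(3 + \sqrt{3}\right) \left(3 - \sqrt{5}\right) \approx -1156.8$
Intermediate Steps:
$C{\left(z \right)} = -3 + z$
$Q = -6 + 2 \sqrt{5}$ ($Q = -6 + 2 \sqrt{1 + 4} = -6 + 2 \sqrt{5} \approx -1.5279$)
$V{\left(M,Y \right)} = 15 + 5 \sqrt{-3 + M}$
$c = 15 + 5 \sqrt{3}$ ($c = 15 + 5 \sqrt{-3 + 6} = 15 + 5 \sqrt{3} \approx 23.66$)
$c Q 32 + C{\left(3 \right)} = \left(15 + 5 \sqrt{3}\right) \left(-6 + 2 \sqrt{5}\right) 32 + \left(-3 + 3\right) = \left(-6 + 2 \sqrt{5}\right) \left(15 + 5 \sqrt{3}\right) 32 + 0 = 32 \left(-6 + 2 \sqrt{5}\right) \left(15 + 5 \sqrt{3}\right) + 0 = 32 \left(-6 + 2 \sqrt{5}\right) \left(15 + 5 \sqrt{3}\right)$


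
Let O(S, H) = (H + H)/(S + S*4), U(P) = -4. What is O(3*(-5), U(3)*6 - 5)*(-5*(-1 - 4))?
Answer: 58/3 ≈ 19.333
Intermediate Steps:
O(S, H) = 2*H/(5*S) (O(S, H) = (2*H)/(S + 4*S) = (2*H)/((5*S)) = (2*H)*(1/(5*S)) = 2*H/(5*S))
O(3*(-5), U(3)*6 - 5)*(-5*(-1 - 4)) = (2*(-4*6 - 5)/(5*((3*(-5)))))*(-5*(-1 - 4)) = ((⅖)*(-24 - 5)/(-15))*(-5*(-5)) = ((⅖)*(-29)*(-1/15))*25 = (58/75)*25 = 58/3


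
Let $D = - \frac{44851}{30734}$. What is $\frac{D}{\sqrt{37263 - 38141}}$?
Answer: $\frac{44851 i \sqrt{878}}{26984452} \approx 0.04925 i$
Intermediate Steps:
$D = - \frac{44851}{30734}$ ($D = \left(-44851\right) \frac{1}{30734} = - \frac{44851}{30734} \approx -1.4593$)
$\frac{D}{\sqrt{37263 - 38141}} = - \frac{44851}{30734 \sqrt{37263 - 38141}} = - \frac{44851}{30734 \sqrt{-878}} = - \frac{44851}{30734 i \sqrt{878}} = - \frac{44851 \left(- \frac{i \sqrt{878}}{878}\right)}{30734} = \frac{44851 i \sqrt{878}}{26984452}$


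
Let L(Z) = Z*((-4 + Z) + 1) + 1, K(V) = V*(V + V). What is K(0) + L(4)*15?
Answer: 75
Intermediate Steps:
K(V) = 2*V**2 (K(V) = V*(2*V) = 2*V**2)
L(Z) = 1 + Z*(-3 + Z) (L(Z) = Z*(-3 + Z) + 1 = 1 + Z*(-3 + Z))
K(0) + L(4)*15 = 2*0**2 + (1 + 4**2 - 3*4)*15 = 2*0 + (1 + 16 - 12)*15 = 0 + 5*15 = 0 + 75 = 75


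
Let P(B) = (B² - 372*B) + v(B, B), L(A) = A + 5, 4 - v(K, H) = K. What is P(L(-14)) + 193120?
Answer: 196562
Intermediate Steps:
v(K, H) = 4 - K
L(A) = 5 + A
P(B) = 4 + B² - 373*B (P(B) = (B² - 372*B) + (4 - B) = 4 + B² - 373*B)
P(L(-14)) + 193120 = (4 + (5 - 14)² - 373*(5 - 14)) + 193120 = (4 + (-9)² - 373*(-9)) + 193120 = (4 + 81 + 3357) + 193120 = 3442 + 193120 = 196562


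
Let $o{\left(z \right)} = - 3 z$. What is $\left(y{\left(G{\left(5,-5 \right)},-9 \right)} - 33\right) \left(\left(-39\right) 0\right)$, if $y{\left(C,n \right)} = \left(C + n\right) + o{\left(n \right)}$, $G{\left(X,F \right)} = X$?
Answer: $0$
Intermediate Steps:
$y{\left(C,n \right)} = C - 2 n$ ($y{\left(C,n \right)} = \left(C + n\right) - 3 n = C - 2 n$)
$\left(y{\left(G{\left(5,-5 \right)},-9 \right)} - 33\right) \left(\left(-39\right) 0\right) = \left(\left(5 - -18\right) - 33\right) \left(\left(-39\right) 0\right) = \left(\left(5 + 18\right) - 33\right) 0 = \left(23 - 33\right) 0 = \left(-10\right) 0 = 0$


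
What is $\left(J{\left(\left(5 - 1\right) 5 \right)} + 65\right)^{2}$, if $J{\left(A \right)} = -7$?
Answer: $3364$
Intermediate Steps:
$\left(J{\left(\left(5 - 1\right) 5 \right)} + 65\right)^{2} = \left(-7 + 65\right)^{2} = 58^{2} = 3364$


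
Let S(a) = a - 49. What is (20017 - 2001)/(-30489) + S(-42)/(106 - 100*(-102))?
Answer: -188447395/314219634 ≈ -0.59973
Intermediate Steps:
S(a) = -49 + a
(20017 - 2001)/(-30489) + S(-42)/(106 - 100*(-102)) = (20017 - 2001)/(-30489) + (-49 - 42)/(106 - 100*(-102)) = 18016*(-1/30489) - 91/(106 + 10200) = -18016/30489 - 91/10306 = -188447395/314219634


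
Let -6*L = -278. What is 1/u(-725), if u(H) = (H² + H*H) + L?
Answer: 3/3153889 ≈ 9.5121e-7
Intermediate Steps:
L = 139/3 (L = -⅙*(-278) = 139/3 ≈ 46.333)
u(H) = 139/3 + 2*H² (u(H) = (H² + H*H) + 139/3 = (H² + H²) + 139/3 = 2*H² + 139/3 = 139/3 + 2*H²)
1/u(-725) = 1/(139/3 + 2*(-725)²) = 1/(139/3 + 2*525625) = 1/(139/3 + 1051250) = 1/(3153889/3) = 3/3153889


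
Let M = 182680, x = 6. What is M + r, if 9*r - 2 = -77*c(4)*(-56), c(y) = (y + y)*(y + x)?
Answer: 1989082/9 ≈ 2.2101e+5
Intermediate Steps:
c(y) = 2*y*(6 + y) (c(y) = (y + y)*(y + 6) = (2*y)*(6 + y) = 2*y*(6 + y))
r = 344962/9 (r = 2/9 + (-154*4*(6 + 4)*(-56))/9 = 2/9 + (-154*4*10*(-56))/9 = 2/9 + (-77*80*(-56))/9 = 2/9 + (-6160*(-56))/9 = 2/9 + (⅑)*344960 = 2/9 + 344960/9 = 344962/9 ≈ 38329.)
M + r = 182680 + 344962/9 = 1989082/9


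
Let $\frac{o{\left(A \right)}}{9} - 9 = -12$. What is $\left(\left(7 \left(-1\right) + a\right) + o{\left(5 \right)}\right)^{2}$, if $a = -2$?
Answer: $1296$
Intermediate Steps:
$o{\left(A \right)} = -27$ ($o{\left(A \right)} = 81 + 9 \left(-12\right) = 81 - 108 = -27$)
$\left(\left(7 \left(-1\right) + a\right) + o{\left(5 \right)}\right)^{2} = \left(\left(7 \left(-1\right) - 2\right) - 27\right)^{2} = \left(\left(-7 - 2\right) - 27\right)^{2} = \left(-9 - 27\right)^{2} = \left(-36\right)^{2} = 1296$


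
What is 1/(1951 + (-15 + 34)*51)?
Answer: 1/2920 ≈ 0.00034247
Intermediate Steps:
1/(1951 + (-15 + 34)*51) = 1/(1951 + 19*51) = 1/(1951 + 969) = 1/2920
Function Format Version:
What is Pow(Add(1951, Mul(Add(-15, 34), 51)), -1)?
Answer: Rational(1, 2920) ≈ 0.00034247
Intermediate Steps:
Pow(Add(1951, Mul(Add(-15, 34), 51)), -1) = Pow(Add(1951, Mul(19, 51)), -1) = Pow(Add(1951, 969), -1) = Pow(2920, -1) = Rational(1, 2920)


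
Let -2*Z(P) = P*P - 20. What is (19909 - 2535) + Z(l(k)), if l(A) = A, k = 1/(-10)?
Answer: 3476799/200 ≈ 17384.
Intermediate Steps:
k = -⅒ ≈ -0.10000
Z(P) = 10 - P²/2 (Z(P) = -(P*P - 20)/2 = -(P² - 20)/2 = -(-20 + P²)/2 = 10 - P²/2)
(19909 - 2535) + Z(l(k)) = (19909 - 2535) + (10 - (-⅒)²/2) = 17374 + (10 - ½*1/100) = 17374 + (10 - 1/200) = 17374 + 1999/200 = 3476799/200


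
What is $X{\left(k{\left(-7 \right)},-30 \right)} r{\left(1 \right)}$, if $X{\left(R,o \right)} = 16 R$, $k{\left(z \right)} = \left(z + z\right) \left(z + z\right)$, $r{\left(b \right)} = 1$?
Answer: $3136$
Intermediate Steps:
$k{\left(z \right)} = 4 z^{2}$ ($k{\left(z \right)} = 2 z 2 z = 4 z^{2}$)
$X{\left(k{\left(-7 \right)},-30 \right)} r{\left(1 \right)} = 16 \cdot 4 \left(-7\right)^{2} \cdot 1 = 16 \cdot 4 \cdot 49 \cdot 1 = 16 \cdot 196 \cdot 1 = 3136 \cdot 1 = 3136$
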